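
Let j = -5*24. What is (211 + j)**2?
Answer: 8281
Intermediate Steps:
j = -120
(211 + j)**2 = (211 - 120)**2 = 91**2 = 8281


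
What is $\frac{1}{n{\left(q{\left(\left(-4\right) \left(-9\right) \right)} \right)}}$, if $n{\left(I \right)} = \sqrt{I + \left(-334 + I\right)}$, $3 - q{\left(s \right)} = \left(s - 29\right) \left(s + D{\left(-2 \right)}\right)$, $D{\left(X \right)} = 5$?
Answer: $- \frac{i \sqrt{902}}{902} \approx - 0.033296 i$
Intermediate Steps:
$q{\left(s \right)} = 3 - \left(-29 + s\right) \left(5 + s\right)$ ($q{\left(s \right)} = 3 - \left(s - 29\right) \left(s + 5\right) = 3 - \left(-29 + s\right) \left(5 + s\right)$)
$n{\left(I \right)} = \sqrt{-334 + 2 I}$
$\frac{1}{n{\left(q{\left(\left(-4\right) \left(-9\right) \right)} \right)}} = \frac{1}{\sqrt{-334 + 2 \left(148 - \left(\left(-4\right) \left(-9\right)\right)^{2} + 24 \left(\left(-4\right) \left(-9\right)\right)\right)}} = \frac{1}{\sqrt{-334 + 2 \left(148 - 36^{2} + 24 \cdot 36\right)}} = \frac{1}{\sqrt{-334 + 2 \left(148 - 1296 + 864\right)}} = \frac{1}{\sqrt{-334 + 2 \left(-284\right)}} = \frac{1}{\sqrt{-334 - 568}} = \frac{1}{\sqrt{-902}} = \frac{1}{i \sqrt{902}} = - \frac{i \sqrt{902}}{902}$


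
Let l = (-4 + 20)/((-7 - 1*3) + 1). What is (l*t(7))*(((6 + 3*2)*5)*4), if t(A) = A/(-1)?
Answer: 8960/3 ≈ 2986.7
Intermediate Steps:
t(A) = -A (t(A) = A*(-1) = -A)
l = -16/9 (l = 16/((-7 - 3) + 1) = 16/(-10 + 1) = 16/(-9) = 16*(-1/9) = -16/9 ≈ -1.7778)
(l*t(7))*(((6 + 3*2)*5)*4) = (-(-16)*7/9)*(((6 + 3*2)*5)*4) = (-16/9*(-7))*(((6 + 6)*5)*4) = 112*((12*5)*4)/9 = 112*(60*4)/9 = (112/9)*240 = 8960/3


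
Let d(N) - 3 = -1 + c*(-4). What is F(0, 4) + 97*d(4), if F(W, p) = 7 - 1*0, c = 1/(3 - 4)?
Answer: 589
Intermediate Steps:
c = -1 (c = 1/(-1) = -1)
F(W, p) = 7 (F(W, p) = 7 + 0 = 7)
d(N) = 6 (d(N) = 3 + (-1 - 1*(-4)) = 3 + (-1 + 4) = 3 + 3 = 6)
F(0, 4) + 97*d(4) = 7 + 97*6 = 7 + 582 = 589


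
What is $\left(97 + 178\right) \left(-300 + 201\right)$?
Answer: $-27225$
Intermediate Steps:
$\left(97 + 178\right) \left(-300 + 201\right) = 275 \left(-99\right) = -27225$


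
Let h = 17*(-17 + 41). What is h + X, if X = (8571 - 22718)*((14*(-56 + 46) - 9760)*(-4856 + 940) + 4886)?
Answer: -548525676634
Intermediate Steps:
h = 408 (h = 17*24 = 408)
X = -548525677042 (X = -14147*((14*(-10) - 9760)*(-3916) + 4886) = -14147*((-140 - 9760)*(-3916) + 4886) = -14147*(-9900*(-3916) + 4886) = -14147*(38768400 + 4886) = -14147*38773286 = -548525677042)
h + X = 408 - 548525677042 = -548525676634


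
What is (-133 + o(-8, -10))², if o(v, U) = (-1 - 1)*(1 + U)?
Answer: 13225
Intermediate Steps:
o(v, U) = -2 - 2*U (o(v, U) = -2*(1 + U) = -2 - 2*U)
(-133 + o(-8, -10))² = (-133 + (-2 - 2*(-10)))² = (-133 + (-2 + 20))² = (-133 + 18)² = (-115)² = 13225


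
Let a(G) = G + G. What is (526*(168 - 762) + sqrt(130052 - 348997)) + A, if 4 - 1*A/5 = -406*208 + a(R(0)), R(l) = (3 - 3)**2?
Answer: 109816 + I*sqrt(218945) ≈ 1.0982e+5 + 467.92*I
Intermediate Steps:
R(l) = 0 (R(l) = 0**2 = 0)
a(G) = 2*G
A = 422260 (A = 20 - 5*(-406*208 + 2*0) = 20 - 5*(-84448 + 0) = 20 - 5*(-84448) = 20 + 422240 = 422260)
(526*(168 - 762) + sqrt(130052 - 348997)) + A = (526*(168 - 762) + sqrt(130052 - 348997)) + 422260 = (526*(-594) + sqrt(-218945)) + 422260 = (-312444 + I*sqrt(218945)) + 422260 = 109816 + I*sqrt(218945)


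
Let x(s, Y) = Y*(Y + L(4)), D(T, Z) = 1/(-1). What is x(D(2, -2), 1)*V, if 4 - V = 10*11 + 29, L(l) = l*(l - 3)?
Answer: -675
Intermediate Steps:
D(T, Z) = -1
L(l) = l*(-3 + l)
x(s, Y) = Y*(4 + Y) (x(s, Y) = Y*(Y + 4*(-3 + 4)) = Y*(Y + 4*1) = Y*(Y + 4) = Y*(4 + Y))
V = -135 (V = 4 - (10*11 + 29) = 4 - (110 + 29) = 4 - 1*139 = 4 - 139 = -135)
x(D(2, -2), 1)*V = (1*(4 + 1))*(-135) = (1*5)*(-135) = 5*(-135) = -675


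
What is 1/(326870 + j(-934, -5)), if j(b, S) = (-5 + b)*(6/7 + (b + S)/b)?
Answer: 6538/2125641857 ≈ 3.0758e-6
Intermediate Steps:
j(b, S) = (-5 + b)*(6/7 + (S + b)/b) (j(b, S) = (-5 + b)*(6*(⅐) + (S + b)/b) = (-5 + b)*(6/7 + (S + b)/b))
1/(326870 + j(-934, -5)) = 1/(326870 + (-65/7 - 5 + (13/7)*(-934) - 5*(-5)/(-934))) = 1/(326870 + (-65/7 - 5 - 12142/7 - 5*(-5)*(-1/934))) = 1/(326870 + (-65/7 - 5 - 12142/7 - 25/934)) = 1/(326870 - 11434203/6538) = 1/(2125641857/6538) = 6538/2125641857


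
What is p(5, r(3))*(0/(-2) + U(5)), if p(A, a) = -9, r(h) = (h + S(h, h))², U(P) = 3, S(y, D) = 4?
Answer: -27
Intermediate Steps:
r(h) = (4 + h)² (r(h) = (h + 4)² = (4 + h)²)
p(5, r(3))*(0/(-2) + U(5)) = -9*(0/(-2) + 3) = -9*(0*(-½) + 3) = -9*(0 + 3) = -9*3 = -27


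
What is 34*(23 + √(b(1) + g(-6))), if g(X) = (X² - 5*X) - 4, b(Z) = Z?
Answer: 782 + 102*√7 ≈ 1051.9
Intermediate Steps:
g(X) = -4 + X² - 5*X
34*(23 + √(b(1) + g(-6))) = 34*(23 + √(1 + (-4 + (-6)² - 5*(-6)))) = 34*(23 + √(1 + (-4 + 36 + 30))) = 34*(23 + √(1 + 62)) = 34*(23 + √63) = 34*(23 + 3*√7) = 782 + 102*√7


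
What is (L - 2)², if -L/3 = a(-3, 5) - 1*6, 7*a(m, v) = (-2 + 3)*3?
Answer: 10609/49 ≈ 216.51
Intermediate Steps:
a(m, v) = 3/7 (a(m, v) = ((-2 + 3)*3)/7 = (1*3)/7 = (⅐)*3 = 3/7)
L = 117/7 (L = -3*(3/7 - 1*6) = -3*(3/7 - 6) = -3*(-39/7) = 117/7 ≈ 16.714)
(L - 2)² = (117/7 - 2)² = (103/7)² = 10609/49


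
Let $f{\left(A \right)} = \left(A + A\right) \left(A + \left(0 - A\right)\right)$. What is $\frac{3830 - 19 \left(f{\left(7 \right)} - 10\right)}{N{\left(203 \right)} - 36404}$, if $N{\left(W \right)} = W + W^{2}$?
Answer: $\frac{1005}{1252} \approx 0.80272$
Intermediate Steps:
$f{\left(A \right)} = 0$ ($f{\left(A \right)} = 2 A \left(A - A\right) = 2 A 0 = 0$)
$\frac{3830 - 19 \left(f{\left(7 \right)} - 10\right)}{N{\left(203 \right)} - 36404} = \frac{3830 - 19 \left(0 - 10\right)}{203 \left(1 + 203\right) - 36404} = \frac{3830 - -190}{203 \cdot 204 - 36404} = \frac{3830 + 190}{41412 - 36404} = \frac{4020}{5008} = 4020 \cdot \frac{1}{5008} = \frac{1005}{1252}$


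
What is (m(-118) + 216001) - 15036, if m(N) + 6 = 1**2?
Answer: 200960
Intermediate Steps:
m(N) = -5 (m(N) = -6 + 1**2 = -6 + 1 = -5)
(m(-118) + 216001) - 15036 = (-5 + 216001) - 15036 = 215996 - 15036 = 200960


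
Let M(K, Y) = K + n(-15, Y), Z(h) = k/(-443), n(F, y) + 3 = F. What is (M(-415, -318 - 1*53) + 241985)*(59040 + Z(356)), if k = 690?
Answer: 6317558254560/443 ≈ 1.4261e+10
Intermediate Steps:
n(F, y) = -3 + F
Z(h) = -690/443 (Z(h) = 690/(-443) = 690*(-1/443) = -690/443)
M(K, Y) = -18 + K (M(K, Y) = K + (-3 - 15) = K - 18 = -18 + K)
(M(-415, -318 - 1*53) + 241985)*(59040 + Z(356)) = ((-18 - 415) + 241985)*(59040 - 690/443) = (-433 + 241985)*(26154030/443) = 241552*(26154030/443) = 6317558254560/443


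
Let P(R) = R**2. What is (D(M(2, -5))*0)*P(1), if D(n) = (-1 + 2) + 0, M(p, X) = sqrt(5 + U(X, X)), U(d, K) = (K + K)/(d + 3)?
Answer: 0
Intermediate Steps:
U(d, K) = 2*K/(3 + d) (U(d, K) = (2*K)/(3 + d) = 2*K/(3 + d))
M(p, X) = sqrt(5 + 2*X/(3 + X))
D(n) = 1 (D(n) = 1 + 0 = 1)
(D(M(2, -5))*0)*P(1) = (1*0)*1**2 = 0*1 = 0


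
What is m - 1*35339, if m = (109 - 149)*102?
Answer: -39419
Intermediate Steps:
m = -4080 (m = -40*102 = -4080)
m - 1*35339 = -4080 - 1*35339 = -4080 - 35339 = -39419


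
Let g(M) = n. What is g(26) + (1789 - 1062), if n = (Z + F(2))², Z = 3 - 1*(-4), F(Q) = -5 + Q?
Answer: 743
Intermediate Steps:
Z = 7 (Z = 3 + 4 = 7)
n = 16 (n = (7 + (-5 + 2))² = (7 - 3)² = 4² = 16)
g(M) = 16
g(26) + (1789 - 1062) = 16 + (1789 - 1062) = 16 + 727 = 743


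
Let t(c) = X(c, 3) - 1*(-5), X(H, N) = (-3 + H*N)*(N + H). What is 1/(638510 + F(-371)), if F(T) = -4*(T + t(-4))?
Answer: 1/639914 ≈ 1.5627e-6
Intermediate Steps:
X(H, N) = (-3 + H*N)*(H + N)
t(c) = -4 + 3*c² + 6*c (t(c) = (-3*c - 3*3 + c*3² + 3*c²) - 1*(-5) = (-3*c - 9 + c*9 + 3*c²) + 5 = (-3*c - 9 + 9*c + 3*c²) + 5 = (-9 + 3*c² + 6*c) + 5 = -4 + 3*c² + 6*c)
F(T) = -80 - 4*T (F(T) = -4*(T + (-4 + 3*(-4)² + 6*(-4))) = -4*(T + (-4 + 3*16 - 24)) = -4*(T + (-4 + 48 - 24)) = -4*(T + 20) = -4*(20 + T) = -80 - 4*T)
1/(638510 + F(-371)) = 1/(638510 + (-80 - 4*(-371))) = 1/(638510 + (-80 + 1484)) = 1/(638510 + 1404) = 1/639914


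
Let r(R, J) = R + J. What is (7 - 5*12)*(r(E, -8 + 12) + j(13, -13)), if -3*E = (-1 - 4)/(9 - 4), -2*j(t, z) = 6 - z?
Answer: 1643/6 ≈ 273.83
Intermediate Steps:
j(t, z) = -3 + z/2 (j(t, z) = -(6 - z)/2 = -3 + z/2)
E = ⅓ (E = -(-1 - 4)/(3*(9 - 4)) = -(-5)/(3*5) = -⅓*(-1) = ⅓ ≈ 0.33333)
r(R, J) = J + R
(7 - 5*12)*(r(E, -8 + 12) + j(13, -13)) = (7 - 5*12)*(((-8 + 12) + ⅓) + (-3 + (½)*(-13))) = (7 - 60)*((4 + ⅓) + (-3 - 13/2)) = -53*(13/3 - 19/2) = -53*(-31/6) = 1643/6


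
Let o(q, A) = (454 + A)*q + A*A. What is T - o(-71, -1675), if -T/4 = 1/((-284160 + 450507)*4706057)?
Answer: -2264216214203422168/782838463779 ≈ -2.8923e+6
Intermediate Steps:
o(q, A) = A² + q*(454 + A) (o(q, A) = q*(454 + A) + A² = A² + q*(454 + A))
T = -4/782838463779 (T = -4/((-284160 + 450507)*4706057) = -4/(166347*4706057) = -4*1/782838463779 = -4/782838463779 ≈ -5.1096e-12)
T - o(-71, -1675) = -4/782838463779 - ((-1675)² + 454*(-71) - 1675*(-71)) = -4/782838463779 - (2805625 - 32234 + 118925) = -4/782838463779 - 1*2892316 = -4/782838463779 - 2892316 = -2264216214203422168/782838463779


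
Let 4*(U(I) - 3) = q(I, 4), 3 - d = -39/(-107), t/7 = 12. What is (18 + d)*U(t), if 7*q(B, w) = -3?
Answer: 44712/749 ≈ 59.696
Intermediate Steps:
q(B, w) = -3/7 (q(B, w) = (⅐)*(-3) = -3/7)
t = 84 (t = 7*12 = 84)
d = 282/107 (d = 3 - (-39)/(-107) = 3 - (-39)*(-1)/107 = 3 - 1*39/107 = 3 - 39/107 = 282/107 ≈ 2.6355)
U(I) = 81/28 (U(I) = 3 + (¼)*(-3/7) = 3 - 3/28 = 81/28)
(18 + d)*U(t) = (18 + 282/107)*(81/28) = (2208/107)*(81/28) = 44712/749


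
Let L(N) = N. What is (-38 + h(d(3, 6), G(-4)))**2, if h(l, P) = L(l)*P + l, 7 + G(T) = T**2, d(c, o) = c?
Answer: 64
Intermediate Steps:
G(T) = -7 + T**2
h(l, P) = l + P*l (h(l, P) = l*P + l = P*l + l = l + P*l)
(-38 + h(d(3, 6), G(-4)))**2 = (-38 + 3*(1 + (-7 + (-4)**2)))**2 = (-38 + 3*(1 + (-7 + 16)))**2 = (-38 + 3*(1 + 9))**2 = (-38 + 3*10)**2 = (-38 + 30)**2 = (-8)**2 = 64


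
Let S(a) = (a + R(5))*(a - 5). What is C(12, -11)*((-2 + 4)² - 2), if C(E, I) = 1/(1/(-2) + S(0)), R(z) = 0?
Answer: -4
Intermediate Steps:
S(a) = a*(-5 + a) (S(a) = (a + 0)*(a - 5) = a*(-5 + a))
C(E, I) = -2 (C(E, I) = 1/(1/(-2) + 0*(-5 + 0)) = 1/(-½ + 0*(-5)) = 1/(-½ + 0) = 1/(-½) = -2)
C(12, -11)*((-2 + 4)² - 2) = -2*((-2 + 4)² - 2) = -2*(2² - 2) = -2*(4 - 2) = -2*2 = -4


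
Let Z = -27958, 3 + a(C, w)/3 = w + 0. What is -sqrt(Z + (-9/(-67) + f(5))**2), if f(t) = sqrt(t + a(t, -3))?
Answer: -sqrt(-125561738 + 1206*I*sqrt(13))/67 ≈ -0.0028959 - 167.25*I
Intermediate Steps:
a(C, w) = -9 + 3*w (a(C, w) = -9 + 3*(w + 0) = -9 + 3*w)
f(t) = sqrt(-18 + t) (f(t) = sqrt(t + (-9 + 3*(-3))) = sqrt(t + (-9 - 9)) = sqrt(t - 18) = sqrt(-18 + t))
-sqrt(Z + (-9/(-67) + f(5))**2) = -sqrt(-27958 + (-9/(-67) + sqrt(-18 + 5))**2) = -sqrt(-27958 + (-9*(-1/67) + sqrt(-13))**2) = -sqrt(-27958 + (9/67 + I*sqrt(13))**2)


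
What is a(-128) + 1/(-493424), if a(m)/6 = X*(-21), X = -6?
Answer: 373028543/493424 ≈ 756.00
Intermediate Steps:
a(m) = 756 (a(m) = 6*(-6*(-21)) = 6*126 = 756)
a(-128) + 1/(-493424) = 756 + 1/(-493424) = 756 - 1/493424 = 373028543/493424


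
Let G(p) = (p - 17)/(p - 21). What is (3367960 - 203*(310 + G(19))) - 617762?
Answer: 2687471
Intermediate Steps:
G(p) = (-17 + p)/(-21 + p)
(3367960 - 203*(310 + G(19))) - 617762 = (3367960 - 203*(310 + (-17 + 19)/(-21 + 19))) - 617762 = (3367960 - 203*(310 + 2/(-2))) - 617762 = (3367960 - 203*(310 - ½*2)) - 617762 = (3367960 - 203*(310 - 1)) - 617762 = (3367960 - 203*309) - 617762 = (3367960 - 62727) - 617762 = 3305233 - 617762 = 2687471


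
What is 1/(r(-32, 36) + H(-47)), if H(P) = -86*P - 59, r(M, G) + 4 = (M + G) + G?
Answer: 1/4019 ≈ 0.00024882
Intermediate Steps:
r(M, G) = -4 + M + 2*G (r(M, G) = -4 + ((M + G) + G) = -4 + ((G + M) + G) = -4 + (M + 2*G) = -4 + M + 2*G)
H(P) = -59 - 86*P
1/(r(-32, 36) + H(-47)) = 1/((-4 - 32 + 2*36) + (-59 - 86*(-47))) = 1/((-4 - 32 + 72) + (-59 + 4042)) = 1/(36 + 3983) = 1/4019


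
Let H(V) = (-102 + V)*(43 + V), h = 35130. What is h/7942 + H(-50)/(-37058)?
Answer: 46192759/10511237 ≈ 4.3946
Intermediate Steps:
h/7942 + H(-50)/(-37058) = 35130/7942 + (-4386 + (-50)² - 59*(-50))/(-37058) = 35130*(1/7942) + (-4386 + 2500 + 2950)*(-1/37058) = 17565/3971 + 1064*(-1/37058) = 17565/3971 - 76/2647 = 46192759/10511237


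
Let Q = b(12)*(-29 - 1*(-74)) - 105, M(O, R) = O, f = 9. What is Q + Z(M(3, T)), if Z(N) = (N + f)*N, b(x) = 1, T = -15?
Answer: -24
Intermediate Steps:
Q = -60 (Q = 1*(-29 - 1*(-74)) - 105 = 1*(-29 + 74) - 105 = 1*45 - 105 = 45 - 105 = -60)
Z(N) = N*(9 + N) (Z(N) = (N + 9)*N = (9 + N)*N = N*(9 + N))
Q + Z(M(3, T)) = -60 + 3*(9 + 3) = -60 + 3*12 = -60 + 36 = -24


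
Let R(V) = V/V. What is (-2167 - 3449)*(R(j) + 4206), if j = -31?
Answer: -23626512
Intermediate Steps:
R(V) = 1
(-2167 - 3449)*(R(j) + 4206) = (-2167 - 3449)*(1 + 4206) = -5616*4207 = -23626512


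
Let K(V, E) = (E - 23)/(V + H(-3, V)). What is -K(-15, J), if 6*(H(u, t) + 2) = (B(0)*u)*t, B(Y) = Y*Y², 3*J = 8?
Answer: -61/51 ≈ -1.1961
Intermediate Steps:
J = 8/3 (J = (⅓)*8 = 8/3 ≈ 2.6667)
B(Y) = Y³
H(u, t) = -2 (H(u, t) = -2 + ((0³*u)*t)/6 = -2 + ((0*u)*t)/6 = -2 + (0*t)/6 = -2 + (⅙)*0 = -2 + 0 = -2)
K(V, E) = (-23 + E)/(-2 + V) (K(V, E) = (E - 23)/(V - 2) = (-23 + E)/(-2 + V))
-K(-15, J) = -(-23 + 8/3)/(-2 - 15) = -(-61)/((-17)*3) = -(-1)*(-61)/(17*3) = -1*61/51 = -61/51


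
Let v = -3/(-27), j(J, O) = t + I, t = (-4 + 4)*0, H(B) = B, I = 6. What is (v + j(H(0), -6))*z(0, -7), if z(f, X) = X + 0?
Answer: -385/9 ≈ -42.778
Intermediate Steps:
z(f, X) = X
t = 0 (t = 0*0 = 0)
j(J, O) = 6 (j(J, O) = 0 + 6 = 6)
v = ⅑ (v = -3*(-1/27) = ⅑ ≈ 0.11111)
(v + j(H(0), -6))*z(0, -7) = (⅑ + 6)*(-7) = (55/9)*(-7) = -385/9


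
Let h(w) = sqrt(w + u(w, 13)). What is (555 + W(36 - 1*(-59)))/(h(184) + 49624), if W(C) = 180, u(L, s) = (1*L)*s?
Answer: 911841/61563470 - 147*sqrt(161)/123126940 ≈ 0.014796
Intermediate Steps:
u(L, s) = L*s
h(w) = sqrt(14)*sqrt(w) (h(w) = sqrt(w + w*13) = sqrt(w + 13*w) = sqrt(14*w) = sqrt(14)*sqrt(w))
(555 + W(36 - 1*(-59)))/(h(184) + 49624) = (555 + 180)/(sqrt(14)*sqrt(184) + 49624) = 735/(sqrt(14)*(2*sqrt(46)) + 49624) = 735/(4*sqrt(161) + 49624) = 735/(49624 + 4*sqrt(161))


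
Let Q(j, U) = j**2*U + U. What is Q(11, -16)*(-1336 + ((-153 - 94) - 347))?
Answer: 3767360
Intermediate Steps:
Q(j, U) = U + U*j**2 (Q(j, U) = U*j**2 + U = U + U*j**2)
Q(11, -16)*(-1336 + ((-153 - 94) - 347)) = (-16*(1 + 11**2))*(-1336 + ((-153 - 94) - 347)) = (-16*(1 + 121))*(-1336 + (-247 - 347)) = (-16*122)*(-1336 - 594) = -1952*(-1930) = 3767360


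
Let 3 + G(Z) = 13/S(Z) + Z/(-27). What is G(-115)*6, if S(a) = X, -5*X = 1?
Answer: -3442/9 ≈ -382.44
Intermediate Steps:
X = -⅕ (X = -⅕*1 = -⅕ ≈ -0.20000)
S(a) = -⅕
G(Z) = -68 - Z/27 (G(Z) = -3 + (13/(-⅕) + Z/(-27)) = -3 + (13*(-5) + Z*(-1/27)) = -3 + (-65 - Z/27) = -68 - Z/27)
G(-115)*6 = (-68 - 1/27*(-115))*6 = (-68 + 115/27)*6 = -1721/27*6 = -3442/9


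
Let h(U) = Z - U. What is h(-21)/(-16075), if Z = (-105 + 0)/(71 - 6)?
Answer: -252/208975 ≈ -0.0012059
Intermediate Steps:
Z = -21/13 (Z = -105/65 = -105*1/65 = -21/13 ≈ -1.6154)
h(U) = -21/13 - U
h(-21)/(-16075) = (-21/13 - 1*(-21))/(-16075) = (-21/13 + 21)*(-1/16075) = (252/13)*(-1/16075) = -252/208975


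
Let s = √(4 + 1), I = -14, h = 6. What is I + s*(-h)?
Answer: -14 - 6*√5 ≈ -27.416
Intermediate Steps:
s = √5 ≈ 2.2361
I + s*(-h) = -14 + √5*(-1*6) = -14 + √5*(-6) = -14 - 6*√5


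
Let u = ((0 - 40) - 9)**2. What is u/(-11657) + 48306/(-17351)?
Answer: -604762793/202260607 ≈ -2.9900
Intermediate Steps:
u = 2401 (u = (-40 - 9)**2 = (-49)**2 = 2401)
u/(-11657) + 48306/(-17351) = 2401/(-11657) + 48306/(-17351) = 2401*(-1/11657) + 48306*(-1/17351) = -2401/11657 - 48306/17351 = -604762793/202260607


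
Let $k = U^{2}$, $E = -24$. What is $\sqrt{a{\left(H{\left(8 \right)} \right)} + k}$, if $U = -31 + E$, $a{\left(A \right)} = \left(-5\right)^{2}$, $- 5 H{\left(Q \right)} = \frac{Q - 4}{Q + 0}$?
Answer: $5 \sqrt{122} \approx 55.227$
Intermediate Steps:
$H{\left(Q \right)} = - \frac{-4 + Q}{5 Q}$ ($H{\left(Q \right)} = - \frac{\left(Q - 4\right) \frac{1}{Q + 0}}{5} = - \frac{\left(-4 + Q\right) \frac{1}{Q}}{5} = - \frac{\frac{1}{Q} \left(-4 + Q\right)}{5} = - \frac{-4 + Q}{5 Q}$)
$a{\left(A \right)} = 25$
$U = -55$ ($U = -31 - 24 = -55$)
$k = 3025$ ($k = \left(-55\right)^{2} = 3025$)
$\sqrt{a{\left(H{\left(8 \right)} \right)} + k} = \sqrt{25 + 3025} = \sqrt{3050} = 5 \sqrt{122}$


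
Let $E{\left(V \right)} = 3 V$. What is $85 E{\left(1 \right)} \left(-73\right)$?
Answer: $-18615$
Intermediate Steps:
$85 E{\left(1 \right)} \left(-73\right) = 85 \cdot 3 \cdot 1 \left(-73\right) = 85 \cdot 3 \left(-73\right) = 255 \left(-73\right) = -18615$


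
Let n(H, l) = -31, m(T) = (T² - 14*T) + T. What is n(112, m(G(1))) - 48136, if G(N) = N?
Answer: -48167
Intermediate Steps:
m(T) = T² - 13*T
n(112, m(G(1))) - 48136 = -31 - 48136 = -48167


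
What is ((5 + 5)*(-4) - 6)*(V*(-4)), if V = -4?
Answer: -736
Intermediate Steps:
((5 + 5)*(-4) - 6)*(V*(-4)) = ((5 + 5)*(-4) - 6)*(-4*(-4)) = (10*(-4) - 6)*16 = (-40 - 6)*16 = -46*16 = -736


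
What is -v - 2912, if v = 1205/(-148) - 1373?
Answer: -226567/148 ≈ -1530.9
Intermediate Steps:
v = -204409/148 (v = 1205*(-1/148) - 1373 = -1205/148 - 1373 = -204409/148 ≈ -1381.1)
-v - 2912 = -1*(-204409/148) - 2912 = 204409/148 - 2912 = -226567/148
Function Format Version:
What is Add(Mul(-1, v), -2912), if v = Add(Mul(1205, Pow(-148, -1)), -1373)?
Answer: Rational(-226567, 148) ≈ -1530.9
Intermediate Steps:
v = Rational(-204409, 148) (v = Add(Mul(1205, Rational(-1, 148)), -1373) = Add(Rational(-1205, 148), -1373) = Rational(-204409, 148) ≈ -1381.1)
Add(Mul(-1, v), -2912) = Add(Mul(-1, Rational(-204409, 148)), -2912) = Add(Rational(204409, 148), -2912) = Rational(-226567, 148)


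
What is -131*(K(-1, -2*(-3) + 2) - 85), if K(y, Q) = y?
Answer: 11266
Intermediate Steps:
-131*(K(-1, -2*(-3) + 2) - 85) = -131*(-1 - 85) = -131*(-86) = 11266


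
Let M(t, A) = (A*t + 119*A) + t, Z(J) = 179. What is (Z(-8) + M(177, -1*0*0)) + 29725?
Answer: 30081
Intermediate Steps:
M(t, A) = t + 119*A + A*t (M(t, A) = (119*A + A*t) + t = t + 119*A + A*t)
(Z(-8) + M(177, -1*0*0)) + 29725 = (179 + (177 + 119*(-1*0*0) + (-1*0*0)*177)) + 29725 = (179 + (177 + 119*(0*0) + (0*0)*177)) + 29725 = (179 + (177 + 119*0 + 0*177)) + 29725 = (179 + (177 + 0 + 0)) + 29725 = (179 + 177) + 29725 = 356 + 29725 = 30081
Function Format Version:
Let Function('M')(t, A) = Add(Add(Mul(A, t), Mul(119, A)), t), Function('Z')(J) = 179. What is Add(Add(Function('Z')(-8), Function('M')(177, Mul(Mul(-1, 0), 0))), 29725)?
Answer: 30081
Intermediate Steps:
Function('M')(t, A) = Add(t, Mul(119, A), Mul(A, t)) (Function('M')(t, A) = Add(Add(Mul(119, A), Mul(A, t)), t) = Add(t, Mul(119, A), Mul(A, t)))
Add(Add(Function('Z')(-8), Function('M')(177, Mul(Mul(-1, 0), 0))), 29725) = Add(Add(179, Add(177, Mul(119, Mul(Mul(-1, 0), 0)), Mul(Mul(Mul(-1, 0), 0), 177))), 29725) = Add(Add(179, Add(177, Mul(119, Mul(0, 0)), Mul(Mul(0, 0), 177))), 29725) = Add(Add(179, Add(177, Mul(119, 0), Mul(0, 177))), 29725) = Add(Add(179, Add(177, 0, 0)), 29725) = Add(Add(179, 177), 29725) = Add(356, 29725) = 30081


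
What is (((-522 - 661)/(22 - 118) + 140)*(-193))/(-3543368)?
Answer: 2822239/340163328 ≈ 0.0082967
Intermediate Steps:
(((-522 - 661)/(22 - 118) + 140)*(-193))/(-3543368) = ((-1183/(-96) + 140)*(-193))*(-1/3543368) = ((-1183*(-1/96) + 140)*(-193))*(-1/3543368) = ((1183/96 + 140)*(-193))*(-1/3543368) = ((14623/96)*(-193))*(-1/3543368) = -2822239/96*(-1/3543368) = 2822239/340163328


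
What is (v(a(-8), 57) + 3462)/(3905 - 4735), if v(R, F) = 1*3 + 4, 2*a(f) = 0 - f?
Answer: -3469/830 ≈ -4.1795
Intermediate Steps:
a(f) = -f/2 (a(f) = (0 - f)/2 = (-f)/2 = -f/2)
v(R, F) = 7 (v(R, F) = 3 + 4 = 7)
(v(a(-8), 57) + 3462)/(3905 - 4735) = (7 + 3462)/(3905 - 4735) = 3469/(-830) = 3469*(-1/830) = -3469/830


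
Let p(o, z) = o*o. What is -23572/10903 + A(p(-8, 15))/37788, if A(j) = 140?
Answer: -222303079/103000641 ≈ -2.1583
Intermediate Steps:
p(o, z) = o²
-23572/10903 + A(p(-8, 15))/37788 = -23572/10903 + 140/37788 = -23572*1/10903 + 140*(1/37788) = -23572/10903 + 35/9447 = -222303079/103000641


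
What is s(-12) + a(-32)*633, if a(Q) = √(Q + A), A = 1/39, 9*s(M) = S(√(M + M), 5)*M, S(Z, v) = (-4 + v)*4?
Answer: -16/3 + 211*I*√48633/13 ≈ -5.3333 + 3579.4*I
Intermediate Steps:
S(Z, v) = -16 + 4*v
s(M) = 4*M/9 (s(M) = ((-16 + 4*5)*M)/9 = ((-16 + 20)*M)/9 = (4*M)/9 = 4*M/9)
A = 1/39 ≈ 0.025641
a(Q) = √(1/39 + Q) (a(Q) = √(Q + 1/39) = √(1/39 + Q))
s(-12) + a(-32)*633 = (4/9)*(-12) + (√(39 + 1521*(-32))/39)*633 = -16/3 + (√(39 - 48672)/39)*633 = -16/3 + (√(-48633)/39)*633 = -16/3 + ((I*√48633)/39)*633 = -16/3 + (I*√48633/39)*633 = -16/3 + 211*I*√48633/13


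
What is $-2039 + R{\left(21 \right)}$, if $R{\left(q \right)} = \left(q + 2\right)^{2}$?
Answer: $-1510$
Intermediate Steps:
$R{\left(q \right)} = \left(2 + q\right)^{2}$
$-2039 + R{\left(21 \right)} = -2039 + \left(2 + 21\right)^{2} = -2039 + 23^{2} = -2039 + 529 = -1510$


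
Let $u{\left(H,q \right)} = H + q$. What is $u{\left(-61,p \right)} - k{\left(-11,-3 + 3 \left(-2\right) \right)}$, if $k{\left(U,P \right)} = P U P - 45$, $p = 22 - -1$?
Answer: $898$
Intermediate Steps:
$p = 23$ ($p = 22 + 1 = 23$)
$k{\left(U,P \right)} = -45 + U P^{2}$ ($k{\left(U,P \right)} = U P^{2} - 45 = -45 + U P^{2}$)
$u{\left(-61,p \right)} - k{\left(-11,-3 + 3 \left(-2\right) \right)} = \left(-61 + 23\right) - \left(-45 - 11 \left(-3 + 3 \left(-2\right)\right)^{2}\right) = -38 - \left(-45 - 11 \left(-3 - 6\right)^{2}\right) = -38 - \left(-45 - 11 \left(-9\right)^{2}\right) = -38 - \left(-45 - 891\right) = -38 - -936 = -38 + 936 = 898$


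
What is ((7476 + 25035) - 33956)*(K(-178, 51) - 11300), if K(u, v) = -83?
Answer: 16448435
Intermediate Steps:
((7476 + 25035) - 33956)*(K(-178, 51) - 11300) = ((7476 + 25035) - 33956)*(-83 - 11300) = (32511 - 33956)*(-11383) = -1445*(-11383) = 16448435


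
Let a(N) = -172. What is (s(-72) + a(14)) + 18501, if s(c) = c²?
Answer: 23513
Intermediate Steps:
(s(-72) + a(14)) + 18501 = ((-72)² - 172) + 18501 = (5184 - 172) + 18501 = 5012 + 18501 = 23513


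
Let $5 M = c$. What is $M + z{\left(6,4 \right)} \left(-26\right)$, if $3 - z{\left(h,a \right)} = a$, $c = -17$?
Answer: $\frac{113}{5} \approx 22.6$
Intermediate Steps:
$z{\left(h,a \right)} = 3 - a$
$M = - \frac{17}{5}$ ($M = \frac{1}{5} \left(-17\right) = - \frac{17}{5} \approx -3.4$)
$M + z{\left(6,4 \right)} \left(-26\right) = - \frac{17}{5} + \left(3 - 4\right) \left(-26\right) = - \frac{17}{5} - -26 = - \frac{17}{5} + 26 = \frac{113}{5}$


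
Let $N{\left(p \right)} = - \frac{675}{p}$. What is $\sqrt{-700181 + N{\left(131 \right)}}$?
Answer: $\frac{i \sqrt{12015894566}}{131} \approx 836.77 i$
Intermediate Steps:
$\sqrt{-700181 + N{\left(131 \right)}} = \sqrt{-700181 - \frac{675}{131}} = \sqrt{- \frac{91724386}{131}} = \frac{i \sqrt{12015894566}}{131}$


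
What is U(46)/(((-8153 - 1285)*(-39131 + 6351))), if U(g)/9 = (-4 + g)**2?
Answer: 1323/25781470 ≈ 5.1316e-5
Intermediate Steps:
U(g) = 9*(-4 + g)**2
U(46)/(((-8153 - 1285)*(-39131 + 6351))) = (9*(-4 + 46)**2)/(((-8153 - 1285)*(-39131 + 6351))) = (9*42**2)/((-9438*(-32780))) = (9*1764)/309377640 = 15876*(1/309377640) = 1323/25781470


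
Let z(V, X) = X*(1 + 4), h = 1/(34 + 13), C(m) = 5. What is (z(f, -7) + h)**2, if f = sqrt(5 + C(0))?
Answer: 2702736/2209 ≈ 1223.5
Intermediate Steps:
h = 1/47 ≈ 0.021277
f = sqrt(10) (f = sqrt(5 + 5) = sqrt(10) ≈ 3.1623)
z(V, X) = 5*X (z(V, X) = X*5 = 5*X)
(z(f, -7) + h)**2 = (5*(-7) + 1/47)**2 = (-35 + 1/47)**2 = (-1644/47)**2 = 2702736/2209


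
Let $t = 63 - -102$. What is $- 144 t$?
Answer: $-23760$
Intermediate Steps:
$t = 165$ ($t = 63 + 102 = 165$)
$- 144 t = \left(-144\right) 165 = -23760$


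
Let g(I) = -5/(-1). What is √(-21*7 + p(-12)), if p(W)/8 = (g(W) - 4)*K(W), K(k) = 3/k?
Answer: I*√149 ≈ 12.207*I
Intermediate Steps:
g(I) = 5 (g(I) = -5*(-1) = 5)
p(W) = 24/W (p(W) = 8*((5 - 4)*(3/W)) = 8*(1*(3/W)) = 8*(3/W) = 24/W)
√(-21*7 + p(-12)) = √(-21*7 + 24/(-12)) = √(-147 + 24*(-1/12)) = √(-147 - 2) = √(-149) = I*√149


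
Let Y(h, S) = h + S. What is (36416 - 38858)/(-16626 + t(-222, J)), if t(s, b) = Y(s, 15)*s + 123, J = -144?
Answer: -814/9817 ≈ -0.082917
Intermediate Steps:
Y(h, S) = S + h
t(s, b) = 123 + s*(15 + s) (t(s, b) = (15 + s)*s + 123 = s*(15 + s) + 123 = 123 + s*(15 + s))
(36416 - 38858)/(-16626 + t(-222, J)) = (36416 - 38858)/(-16626 + (123 - 222*(15 - 222))) = -2442/(-16626 + (123 - 222*(-207))) = -2442/(-16626 + (123 + 45954)) = -2442/(-16626 + 46077) = -2442/29451 = -2442*1/29451 = -814/9817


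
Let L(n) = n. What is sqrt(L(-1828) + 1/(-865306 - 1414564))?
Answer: 117*I*sqrt(694104141630)/2279870 ≈ 42.755*I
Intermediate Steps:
sqrt(L(-1828) + 1/(-865306 - 1414564)) = sqrt(-1828 + 1/(-865306 - 1414564)) = sqrt(-1828 + 1/(-2279870)) = sqrt(-1828 - 1/2279870) = sqrt(-4167602361/2279870) = 117*I*sqrt(694104141630)/2279870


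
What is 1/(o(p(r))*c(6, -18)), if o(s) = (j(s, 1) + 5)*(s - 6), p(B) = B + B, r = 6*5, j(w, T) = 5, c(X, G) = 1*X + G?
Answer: -1/6480 ≈ -0.00015432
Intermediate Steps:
c(X, G) = G + X (c(X, G) = X + G = G + X)
r = 30
p(B) = 2*B
o(s) = -60 + 10*s (o(s) = (5 + 5)*(s - 6) = 10*(-6 + s) = -60 + 10*s)
1/(o(p(r))*c(6, -18)) = 1/((-60 + 10*(2*30))*(-18 + 6)) = 1/((-60 + 10*60)*(-12)) = 1/((-60 + 600)*(-12)) = 1/(540*(-12)) = 1/(-6480) = -1/6480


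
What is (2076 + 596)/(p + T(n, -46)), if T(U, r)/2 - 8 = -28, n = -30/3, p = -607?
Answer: -2672/647 ≈ -4.1298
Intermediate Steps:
n = -10 (n = -30*⅓ = -10)
T(U, r) = -40 (T(U, r) = 16 + 2*(-28) = 16 - 56 = -40)
(2076 + 596)/(p + T(n, -46)) = (2076 + 596)/(-607 - 40) = 2672/(-647) = 2672*(-1/647) = -2672/647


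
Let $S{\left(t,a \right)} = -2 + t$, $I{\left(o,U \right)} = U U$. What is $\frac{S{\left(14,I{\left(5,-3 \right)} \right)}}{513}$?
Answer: $\frac{4}{171} \approx 0.023392$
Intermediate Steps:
$I{\left(o,U \right)} = U^{2}$
$\frac{S{\left(14,I{\left(5,-3 \right)} \right)}}{513} = \frac{-2 + 14}{513} = 12 \cdot \frac{1}{513} = \frac{4}{171}$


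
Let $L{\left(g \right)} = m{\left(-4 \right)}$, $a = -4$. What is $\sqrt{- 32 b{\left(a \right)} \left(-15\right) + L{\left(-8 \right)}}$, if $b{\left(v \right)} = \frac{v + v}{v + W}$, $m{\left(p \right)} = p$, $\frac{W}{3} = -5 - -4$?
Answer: $\frac{2 \sqrt{6671}}{7} \approx 23.336$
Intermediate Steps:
$W = -3$ ($W = 3 \left(-5 - -4\right) = 3 \left(-5 + 4\right) = 3 \left(-1\right) = -3$)
$L{\left(g \right)} = -4$
$b{\left(v \right)} = \frac{2 v}{-3 + v}$ ($b{\left(v \right)} = \frac{v + v}{v - 3} = \frac{2 v}{-3 + v}$)
$\sqrt{- 32 b{\left(a \right)} \left(-15\right) + L{\left(-8 \right)}} = \sqrt{- 32 \cdot 2 \left(-4\right) \frac{1}{-3 - 4} \left(-15\right) - 4} = \sqrt{- 32 \cdot 2 \left(-4\right) \frac{1}{-7} \left(-15\right) - 4} = \sqrt{- 32 \cdot 2 \left(-4\right) \left(- \frac{1}{7}\right) \left(-15\right) - 4} = \sqrt{\left(-32\right) \frac{8}{7} \left(-15\right) - 4} = \sqrt{\left(- \frac{256}{7}\right) \left(-15\right) - 4} = \sqrt{\frac{3840}{7} - 4} = \sqrt{\frac{3812}{7}} = \frac{2 \sqrt{6671}}{7}$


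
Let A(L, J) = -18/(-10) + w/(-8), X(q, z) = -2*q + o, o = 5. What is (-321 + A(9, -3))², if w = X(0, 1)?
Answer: 163660849/1600 ≈ 1.0229e+5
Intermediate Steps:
X(q, z) = 5 - 2*q (X(q, z) = -2*q + 5 = 5 - 2*q)
w = 5 (w = 5 - 2*0 = 5 + 0 = 5)
A(L, J) = 47/40 (A(L, J) = -18/(-10) + 5/(-8) = -18*(-⅒) + 5*(-⅛) = 9/5 - 5/8 = 47/40)
(-321 + A(9, -3))² = (-321 + 47/40)² = (-12793/40)² = 163660849/1600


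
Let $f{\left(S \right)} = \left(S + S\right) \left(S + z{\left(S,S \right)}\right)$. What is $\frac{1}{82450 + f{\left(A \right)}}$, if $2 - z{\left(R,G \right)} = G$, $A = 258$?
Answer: $\frac{1}{83482} \approx 1.1979 \cdot 10^{-5}$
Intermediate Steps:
$z{\left(R,G \right)} = 2 - G$
$f{\left(S \right)} = 4 S$ ($f{\left(S \right)} = \left(S + S\right) \left(S - \left(-2 + S\right)\right) = 2 S 2 = 4 S$)
$\frac{1}{82450 + f{\left(A \right)}} = \frac{1}{82450 + 4 \cdot 258} = \frac{1}{82450 + 1032} = \frac{1}{83482}$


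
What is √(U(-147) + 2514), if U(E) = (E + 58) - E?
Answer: 2*√643 ≈ 50.715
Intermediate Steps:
U(E) = 58 (U(E) = (58 + E) - E = 58)
√(U(-147) + 2514) = √(58 + 2514) = √2572 = 2*√643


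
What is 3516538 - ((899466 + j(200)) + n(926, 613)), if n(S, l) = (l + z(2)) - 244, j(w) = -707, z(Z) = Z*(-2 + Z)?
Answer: 2617410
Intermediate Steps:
n(S, l) = -244 + l (n(S, l) = (l + 2*(-2 + 2)) - 244 = (l + 2*0) - 244 = (l + 0) - 244 = l - 244 = -244 + l)
3516538 - ((899466 + j(200)) + n(926, 613)) = 3516538 - ((899466 - 707) + (-244 + 613)) = 3516538 - (898759 + 369) = 3516538 - 1*899128 = 3516538 - 899128 = 2617410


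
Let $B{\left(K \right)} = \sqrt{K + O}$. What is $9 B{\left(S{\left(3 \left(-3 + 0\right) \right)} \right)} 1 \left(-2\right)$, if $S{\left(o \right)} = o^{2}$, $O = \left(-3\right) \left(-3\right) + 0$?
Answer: $- 54 \sqrt{10} \approx -170.76$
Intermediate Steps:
$O = 9$ ($O = 9 + 0 = 9$)
$B{\left(K \right)} = \sqrt{9 + K}$ ($B{\left(K \right)} = \sqrt{K + 9} = \sqrt{9 + K}$)
$9 B{\left(S{\left(3 \left(-3 + 0\right) \right)} \right)} 1 \left(-2\right) = 9 \sqrt{9 + \left(3 \left(-3 + 0\right)\right)^{2}} \cdot 1 \left(-2\right) = 9 \sqrt{9 + \left(3 \left(-3\right)\right)^{2}} \left(-2\right) = 9 \sqrt{9 + \left(-9\right)^{2}} \left(-2\right) = 9 \sqrt{9 + 81} \left(-2\right) = 9 \sqrt{90} \left(-2\right) = 9 \cdot 3 \sqrt{10} \left(-2\right) = 27 \sqrt{10} \left(-2\right) = - 54 \sqrt{10}$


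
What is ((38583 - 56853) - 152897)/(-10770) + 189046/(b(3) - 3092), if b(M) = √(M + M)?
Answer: -2329477842077/51483066330 - 94523*√6/4780229 ≈ -45.296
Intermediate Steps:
b(M) = √2*√M (b(M) = √(2*M) = √2*√M)
((38583 - 56853) - 152897)/(-10770) + 189046/(b(3) - 3092) = ((38583 - 56853) - 152897)/(-10770) + 189046/(√2*√3 - 3092) = (-18270 - 152897)*(-1/10770) + 189046/(√6 - 3092) = -171167*(-1/10770) + 189046/(-3092 + √6) = 171167/10770 + 189046/(-3092 + √6)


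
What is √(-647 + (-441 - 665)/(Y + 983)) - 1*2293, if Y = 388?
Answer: -2293 + I*√1217644053/1371 ≈ -2293.0 + 25.452*I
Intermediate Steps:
√(-647 + (-441 - 665)/(Y + 983)) - 1*2293 = √(-647 + (-441 - 665)/(388 + 983)) - 1*2293 = √(-647 - 1106/1371) - 2293 = √(-888143/1371) - 2293 = I*√1217644053/1371 - 2293 = -2293 + I*√1217644053/1371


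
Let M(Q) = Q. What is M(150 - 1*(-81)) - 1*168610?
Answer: -168379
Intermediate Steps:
M(150 - 1*(-81)) - 1*168610 = (150 - 1*(-81)) - 1*168610 = (150 + 81) - 168610 = 231 - 168610 = -168379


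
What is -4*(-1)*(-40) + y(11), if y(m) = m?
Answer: -149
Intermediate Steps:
-4*(-1)*(-40) + y(11) = -4*(-1)*(-40) + 11 = 4*(-40) + 11 = -160 + 11 = -149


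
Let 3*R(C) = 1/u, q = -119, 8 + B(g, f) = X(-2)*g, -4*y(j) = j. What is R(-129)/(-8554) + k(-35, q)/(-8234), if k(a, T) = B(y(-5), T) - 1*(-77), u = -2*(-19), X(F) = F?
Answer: -16214027/2007358626 ≈ -0.0080773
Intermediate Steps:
y(j) = -j/4
B(g, f) = -8 - 2*g
u = 38
k(a, T) = 133/2 (k(a, T) = (-8 - (-1)*(-5)/2) - 1*(-77) = (-8 - 2*5/4) + 77 = (-8 - 5/2) + 77 = -21/2 + 77 = 133/2)
R(C) = 1/114 (R(C) = (1/3)/38 = (1/3)*(1/38) = 1/114)
R(-129)/(-8554) + k(-35, q)/(-8234) = (1/114)/(-8554) + (133/2)/(-8234) = (1/114)*(-1/8554) + (133/2)*(-1/8234) = -1/975156 - 133/16468 = -16214027/2007358626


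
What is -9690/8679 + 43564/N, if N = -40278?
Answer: -128064296/58262127 ≈ -2.1981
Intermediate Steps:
-9690/8679 + 43564/N = -9690/8679 + 43564/(-40278) = -9690*1/8679 + 43564*(-1/40278) = -3230/2893 - 21782/20139 = -128064296/58262127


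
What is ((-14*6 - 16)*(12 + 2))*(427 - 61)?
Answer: -512400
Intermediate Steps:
((-14*6 - 16)*(12 + 2))*(427 - 61) = ((-84 - 16)*14)*366 = -100*14*366 = -1400*366 = -512400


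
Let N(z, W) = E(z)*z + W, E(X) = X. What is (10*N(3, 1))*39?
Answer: 3900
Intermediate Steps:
N(z, W) = W + z² (N(z, W) = z*z + W = z² + W = W + z²)
(10*N(3, 1))*39 = (10*(1 + 3²))*39 = (10*(1 + 9))*39 = (10*10)*39 = 100*39 = 3900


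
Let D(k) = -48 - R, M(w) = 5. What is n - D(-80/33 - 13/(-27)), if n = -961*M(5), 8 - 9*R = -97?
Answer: -14236/3 ≈ -4745.3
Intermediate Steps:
R = 35/3 (R = 8/9 - ⅑*(-97) = 8/9 + 97/9 = 35/3 ≈ 11.667)
D(k) = -179/3 (D(k) = -48 - 1*35/3 = -48 - 35/3 = -179/3)
n = -4805 (n = -961*5 = -4805)
n - D(-80/33 - 13/(-27)) = -4805 - 1*(-179/3) = -4805 + 179/3 = -14236/3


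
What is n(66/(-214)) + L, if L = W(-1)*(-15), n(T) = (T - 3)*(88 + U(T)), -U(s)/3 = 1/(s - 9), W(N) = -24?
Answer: 1204149/17762 ≈ 67.794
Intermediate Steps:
U(s) = -3/(-9 + s) (U(s) = -3/(s - 9) = -3/(-9 + s))
n(T) = (-3 + T)*(88 - 3/(-9 + T)) (n(T) = (T - 3)*(88 - 3/(-9 + T)) = (-3 + T)*(88 - 3/(-9 + T)))
L = 360 (L = -24*(-15) = 360)
n(66/(-214)) + L = (2385 - 69894/(-214) + 88*(66/(-214))²)/(-9 + 66/(-214)) + 360 = (2385 - 69894*(-1)/214 + 88*(66*(-1/214))²)/(-9 + 66*(-1/214)) + 360 = (2385 - 1059*(-33/107) + 88*(-33/107)²)/(-9 - 33/107) + 360 = (2385 + 34947/107 + 88*(1089/11449))/(-996/107) + 360 = -107*(2385 + 34947/107 + 95832/11449)/996 + 360 = -107/996*31141026/11449 + 360 = -5190171/17762 + 360 = 1204149/17762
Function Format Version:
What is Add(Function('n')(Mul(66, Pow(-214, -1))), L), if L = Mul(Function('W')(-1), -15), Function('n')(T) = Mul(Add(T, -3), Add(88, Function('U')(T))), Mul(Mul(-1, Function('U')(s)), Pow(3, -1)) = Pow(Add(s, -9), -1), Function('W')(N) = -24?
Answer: Rational(1204149, 17762) ≈ 67.794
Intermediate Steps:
Function('U')(s) = Mul(-3, Pow(Add(-9, s), -1)) (Function('U')(s) = Mul(-3, Pow(Add(s, -9), -1)) = Mul(-3, Pow(Add(-9, s), -1)))
Function('n')(T) = Mul(Add(-3, T), Add(88, Mul(-3, Pow(Add(-9, T), -1)))) (Function('n')(T) = Mul(Add(T, -3), Add(88, Mul(-3, Pow(Add(-9, T), -1)))) = Mul(Add(-3, T), Add(88, Mul(-3, Pow(Add(-9, T), -1)))))
L = 360 (L = Mul(-24, -15) = 360)
Add(Function('n')(Mul(66, Pow(-214, -1))), L) = Add(Mul(Pow(Add(-9, Mul(66, Pow(-214, -1))), -1), Add(2385, Mul(-1059, Mul(66, Pow(-214, -1))), Mul(88, Pow(Mul(66, Pow(-214, -1)), 2)))), 360) = Add(Mul(Pow(Add(-9, Mul(66, Rational(-1, 214))), -1), Add(2385, Mul(-1059, Mul(66, Rational(-1, 214))), Mul(88, Pow(Mul(66, Rational(-1, 214)), 2)))), 360) = Add(Mul(Pow(Add(-9, Rational(-33, 107)), -1), Add(2385, Mul(-1059, Rational(-33, 107)), Mul(88, Pow(Rational(-33, 107), 2)))), 360) = Add(Mul(Pow(Rational(-996, 107), -1), Add(2385, Rational(34947, 107), Mul(88, Rational(1089, 11449)))), 360) = Add(Mul(Rational(-107, 996), Add(2385, Rational(34947, 107), Rational(95832, 11449))), 360) = Add(Mul(Rational(-107, 996), Rational(31141026, 11449)), 360) = Add(Rational(-5190171, 17762), 360) = Rational(1204149, 17762)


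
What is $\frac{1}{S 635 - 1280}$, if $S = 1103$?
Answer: $\frac{1}{699125} \approx 1.4304 \cdot 10^{-6}$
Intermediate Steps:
$\frac{1}{S 635 - 1280} = \frac{1}{1103 \cdot 635 - 1280} = \frac{1}{700405 - 1280} = \frac{1}{699125}$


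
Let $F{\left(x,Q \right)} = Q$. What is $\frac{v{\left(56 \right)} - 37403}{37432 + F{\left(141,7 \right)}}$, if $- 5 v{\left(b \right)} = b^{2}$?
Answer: $- \frac{190151}{187195} \approx -1.0158$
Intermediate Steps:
$v{\left(b \right)} = - \frac{b^{2}}{5}$
$\frac{v{\left(56 \right)} - 37403}{37432 + F{\left(141,7 \right)}} = \frac{- \frac{56^{2}}{5} - 37403}{37432 + 7} = \frac{\left(- \frac{1}{5}\right) 3136 - 37403}{37439} = \left(- \frac{3136}{5} - 37403\right) \frac{1}{37439} = \left(- \frac{190151}{5}\right) \frac{1}{37439} = - \frac{190151}{187195}$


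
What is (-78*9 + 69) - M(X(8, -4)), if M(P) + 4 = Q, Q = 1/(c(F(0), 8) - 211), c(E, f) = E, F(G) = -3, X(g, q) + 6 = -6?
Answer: -134605/214 ≈ -629.00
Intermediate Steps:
X(g, q) = -12 (X(g, q) = -6 - 6 = -12)
Q = -1/214 (Q = 1/(-3 - 211) = 1/(-214) = -1/214 ≈ -0.0046729)
M(P) = -857/214 (M(P) = -4 - 1/214 = -857/214)
(-78*9 + 69) - M(X(8, -4)) = (-78*9 + 69) - 1*(-857/214) = (-702 + 69) + 857/214 = -633 + 857/214 = -134605/214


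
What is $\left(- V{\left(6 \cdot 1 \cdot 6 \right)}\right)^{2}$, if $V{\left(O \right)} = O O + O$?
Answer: $1774224$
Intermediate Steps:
$V{\left(O \right)} = O + O^{2}$ ($V{\left(O \right)} = O^{2} + O = O + O^{2}$)
$\left(- V{\left(6 \cdot 1 \cdot 6 \right)}\right)^{2} = \left(- 6 \cdot 1 \cdot 6 \left(1 + 6 \cdot 1 \cdot 6\right)\right)^{2} = \left(- 6 \cdot 6 \left(1 + 6 \cdot 6\right)\right)^{2} = \left(- 36 \left(1 + 36\right)\right)^{2} = \left(- 36 \cdot 37\right)^{2} = \left(\left(-1\right) 1332\right)^{2} = \left(-1332\right)^{2} = 1774224$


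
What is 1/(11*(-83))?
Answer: -1/913 ≈ -0.0010953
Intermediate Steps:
1/(11*(-83)) = 1/(-913) = -1/913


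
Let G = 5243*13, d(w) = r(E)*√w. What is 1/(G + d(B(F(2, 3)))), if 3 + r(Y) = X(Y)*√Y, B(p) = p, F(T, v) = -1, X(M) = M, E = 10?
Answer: 1/(68159 - I*(3 - 10*√10)) ≈ 1.4672e-5 - 6.16e-9*I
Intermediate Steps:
r(Y) = -3 + Y^(3/2) (r(Y) = -3 + Y*√Y = -3 + Y^(3/2))
d(w) = √w*(-3 + 10*√10) (d(w) = (-3 + 10^(3/2))*√w = (-3 + 10*√10)*√w = √w*(-3 + 10*√10))
G = 68159
1/(G + d(B(F(2, 3)))) = 1/(68159 + √(-1)*(-3 + 10*√10)) = 1/(68159 + I*(-3 + 10*√10))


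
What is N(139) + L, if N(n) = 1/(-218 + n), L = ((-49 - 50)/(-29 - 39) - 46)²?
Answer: 724807815/365296 ≈ 1984.2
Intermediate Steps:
L = 9174841/4624 (L = (-99/(-68) - 46)² = (-99*(-1/68) - 46)² = (99/68 - 46)² = (-3029/68)² = 9174841/4624 ≈ 1984.2)
N(139) + L = 1/(-218 + 139) + 9174841/4624 = 1/(-79) + 9174841/4624 = -1/79 + 9174841/4624 = 724807815/365296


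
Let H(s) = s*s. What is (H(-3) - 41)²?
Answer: 1024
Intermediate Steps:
H(s) = s²
(H(-3) - 41)² = ((-3)² - 41)² = (9 - 41)² = (-32)² = 1024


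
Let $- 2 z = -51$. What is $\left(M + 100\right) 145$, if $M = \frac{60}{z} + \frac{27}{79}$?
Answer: $\frac{19998255}{1343} \approx 14891.0$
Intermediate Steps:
$z = \frac{51}{2}$ ($z = \left(- \frac{1}{2}\right) \left(-51\right) = \frac{51}{2} \approx 25.5$)
$M = \frac{3619}{1343}$ ($M = \frac{60}{\frac{51}{2}} + \frac{27}{79} = 60 \cdot \frac{2}{51} + 27 \cdot \frac{1}{79} = \frac{40}{17} + \frac{27}{79} = \frac{3619}{1343} \approx 2.6947$)
$\left(M + 100\right) 145 = \left(\frac{3619}{1343} + 100\right) 145 = \frac{137919}{1343} \cdot 145 = \frac{19998255}{1343}$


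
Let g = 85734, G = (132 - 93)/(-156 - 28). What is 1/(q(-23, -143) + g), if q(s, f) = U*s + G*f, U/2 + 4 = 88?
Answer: 184/15069657 ≈ 1.2210e-5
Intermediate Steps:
U = 168 (U = -8 + 2*88 = -8 + 176 = 168)
G = -39/184 (G = 39/(-184) = 39*(-1/184) = -39/184 ≈ -0.21196)
q(s, f) = 168*s - 39*f/184
1/(q(-23, -143) + g) = 1/((168*(-23) - 39/184*(-143)) + 85734) = 1/((-3864 + 5577/184) + 85734) = 1/(-705399/184 + 85734) = 1/(15069657/184) = 184/15069657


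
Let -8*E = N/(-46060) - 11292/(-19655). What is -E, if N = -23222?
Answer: 97653793/724247440 ≈ 0.13483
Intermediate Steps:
E = -97653793/724247440 (E = -(-23222/(-46060) - 11292/(-19655))/8 = -(-23222*(-1/46060) - 11292*(-1/19655))/8 = -(11611/23030 + 11292/19655)/8 = -⅛*97653793/90530930 = -97653793/724247440 ≈ -0.13483)
-E = -1*(-97653793/724247440) = 97653793/724247440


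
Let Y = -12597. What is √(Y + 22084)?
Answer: √9487 ≈ 97.401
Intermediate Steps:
√(Y + 22084) = √(-12597 + 22084) = √9487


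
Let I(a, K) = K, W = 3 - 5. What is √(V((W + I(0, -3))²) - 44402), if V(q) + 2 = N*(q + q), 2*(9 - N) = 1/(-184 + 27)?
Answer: I*√1083418221/157 ≈ 209.65*I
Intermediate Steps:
W = -2
N = 2827/314 (N = 9 - 1/(2*(-184 + 27)) = 9 - ½/(-157) = 9 - ½*(-1/157) = 9 + 1/314 = 2827/314 ≈ 9.0032)
V(q) = -2 + 2827*q/157 (V(q) = -2 + 2827*(q + q)/314 = -2 + 2827*(2*q)/314 = -2 + 2827*q/157)
√(V((W + I(0, -3))²) - 44402) = √((-2 + 2827*(-2 - 3)²/157) - 44402) = √((-2 + (2827/157)*(-5)²) - 44402) = √((-2 + (2827/157)*25) - 44402) = √((-2 + 70675/157) - 44402) = √(70361/157 - 44402) = √(-6900753/157) = I*√1083418221/157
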